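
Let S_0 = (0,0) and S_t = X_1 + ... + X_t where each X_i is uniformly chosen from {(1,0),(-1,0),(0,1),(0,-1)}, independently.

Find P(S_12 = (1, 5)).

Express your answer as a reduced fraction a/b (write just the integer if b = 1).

Answer: 27225/4194304

Derivation:
Let h be the number of horizontal steps (so 12-h are vertical). To end at (1,5) need (h+1)/2 right-steps and ((12-h)+5)/2 up-steps.
Sum over h with 1 ≤ h ≤ 7, h ≡ 1 (mod 2), 12-h ≡ 1 (mod 2):
h=1: C(12,1)·C(1,1)·C(11,8) = 12·1·165 = 1980
h=3: C(12,3)·C(3,2)·C(9,7) = 220·3·36 = 23760
h=5: C(12,5)·C(5,3)·C(7,6) = 792·10·7 = 55440
h=7: C(12,7)·C(7,4)·C(5,5) = 792·35·1 = 27720
Total favorable: 108900
Total paths: 4^12 = 16777216
P = 108900/16777216 = 27225/4194304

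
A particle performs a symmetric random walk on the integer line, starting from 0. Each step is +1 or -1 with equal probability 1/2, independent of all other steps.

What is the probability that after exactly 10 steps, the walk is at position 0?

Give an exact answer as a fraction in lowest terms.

To return to 0 after 10 steps: need exactly 5 steps of +1 and 5 of -1.
Favorable paths: C(10,5) = 252
Total paths: 2^10 = 1024
P = 252/1024 = 63/256

Answer: 63/256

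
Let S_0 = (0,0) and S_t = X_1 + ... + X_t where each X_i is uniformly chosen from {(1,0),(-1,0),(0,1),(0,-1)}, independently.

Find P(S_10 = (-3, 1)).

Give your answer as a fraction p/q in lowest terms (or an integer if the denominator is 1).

Answer: 1575/65536

Derivation:
Let h be the number of horizontal steps (so 10-h are vertical). To end at (-3,1) need (h-3)/2 right-steps and ((10-h)+1)/2 up-steps.
Sum over h with 3 ≤ h ≤ 9, h ≡ 1 (mod 2), 10-h ≡ 1 (mod 2):
h=3: C(10,3)·C(3,0)·C(7,4) = 120·1·35 = 4200
h=5: C(10,5)·C(5,1)·C(5,3) = 252·5·10 = 12600
h=7: C(10,7)·C(7,2)·C(3,2) = 120·21·3 = 7560
h=9: C(10,9)·C(9,3)·C(1,1) = 10·84·1 = 840
Total favorable: 25200
Total paths: 4^10 = 1048576
P = 25200/1048576 = 1575/65536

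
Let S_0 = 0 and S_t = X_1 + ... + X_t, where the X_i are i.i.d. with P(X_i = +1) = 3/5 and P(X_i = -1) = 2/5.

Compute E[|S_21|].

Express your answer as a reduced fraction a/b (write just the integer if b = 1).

Answer: 486068685662721/95367431640625

Derivation:
S_21 takes values m ≡ 1 (mod 2) with |m| ≤ 21; P(S_21=m) = C(21,(21+m)/2) · (3/5)^((21+m)/2) · (2/5)^((21-m)/2).
Distribution: P(S=-21)=2097152/476837158203125, P(S=-19)=66060288/476837158203125, P(S=-17)=198180864/95367431640625, P(S=-15)=1882718208/95367431640625, P(S=-13)=12708347904/95367431640625, P(S=-11)=324062871552/476837158203125, P(S=-9)=1296251486208/476837158203125, P(S=-7)=833304526848/95367431640625, P(S=-5)=2187424382976/95367431640625, P(S=-3)=4739419496448/95367431640625, P(S=-1)=42654775468032/476837158203125, P(S=1)=63982163202048/476837158203125, P(S=3)=15995540800512/95367431640625, P(S=5)=16610753908224/95367431640625, P(S=7)=14237789064192/95367431640625, P(S=9)=49832261724672/476837158203125, P(S=11)=28030647220128/476837158203125, P(S=13)=2473292401776/95367431640625, P(S=15)=824430800592/95367431640625, P(S=17)=195259926456/95367431640625, P(S=19)=146444944842/476837158203125, P(S=21)=10460353203/476837158203125
E[|S_21|] = Σ_m |m|·P(S_21=m) = 486068685662721/95367431640625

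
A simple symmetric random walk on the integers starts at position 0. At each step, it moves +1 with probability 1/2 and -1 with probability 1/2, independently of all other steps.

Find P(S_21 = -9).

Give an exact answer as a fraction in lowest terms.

Answer: 6783/262144

Derivation:
To reach position -9 after 21 steps: need 6 steps of +1 and 15 of -1.
Favorable paths: C(21,6) = 54264
Total paths: 2^21 = 2097152
P = 54264/2097152 = 6783/262144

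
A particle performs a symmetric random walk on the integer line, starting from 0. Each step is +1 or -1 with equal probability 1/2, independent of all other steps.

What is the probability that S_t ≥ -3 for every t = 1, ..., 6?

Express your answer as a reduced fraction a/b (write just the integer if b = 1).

Let f(t,s) = #length-t paths at position s with S_1..S_t all ≥ -3.
f(t,s) = f(t-1,s-1) + f(t-1,s+1) for s ≥ -3; f(t,s) = 0 for s < -3.
t=0: f(0,0)=1
t=1: f(1,-1)=1 f(1,1)=1
t=2: f(2,-2)=1 f(2,0)=2 f(2,2)=1
t=3: f(3,-3)=1 f(3,-1)=3 f(3,1)=3 f(3,3)=1
t=4: f(4,-2)=4 f(4,0)=6 f(4,2)=4 f(4,4)=1
t=5: f(5,-3)=4 f(5,-1)=10 f(5,1)=10 f(5,3)=5 f(5,5)=1
t=6: f(6,-2)=14 f(6,0)=20 f(6,2)=15 f(6,4)=6 f(6,6)=1
Σ_s f(6,s) = 56
P = 56/64 = 7/8

Answer: 7/8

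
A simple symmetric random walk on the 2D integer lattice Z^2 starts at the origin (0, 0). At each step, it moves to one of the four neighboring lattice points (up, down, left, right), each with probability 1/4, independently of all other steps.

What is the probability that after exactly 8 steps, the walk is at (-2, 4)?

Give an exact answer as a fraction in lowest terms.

Answer: 7/1024

Derivation:
Let h be the number of horizontal steps (so 8-h are vertical). To end at (-2,4) need (h-2)/2 right-steps and ((8-h)+4)/2 up-steps.
Sum over h with 2 ≤ h ≤ 4, h ≡ 0 (mod 2), 8-h ≡ 0 (mod 2):
h=2: C(8,2)·C(2,0)·C(6,5) = 28·1·6 = 168
h=4: C(8,4)·C(4,1)·C(4,4) = 70·4·1 = 280
Total favorable: 448
Total paths: 4^8 = 65536
P = 448/65536 = 7/1024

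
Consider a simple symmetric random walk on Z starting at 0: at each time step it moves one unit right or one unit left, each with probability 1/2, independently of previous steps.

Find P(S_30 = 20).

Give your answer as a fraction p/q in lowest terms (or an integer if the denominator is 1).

Answer: 71253/536870912

Derivation:
To reach position 20 after 30 steps: need 25 steps of +1 and 5 of -1.
Favorable paths: C(30,25) = 142506
Total paths: 2^30 = 1073741824
P = 142506/1073741824 = 71253/536870912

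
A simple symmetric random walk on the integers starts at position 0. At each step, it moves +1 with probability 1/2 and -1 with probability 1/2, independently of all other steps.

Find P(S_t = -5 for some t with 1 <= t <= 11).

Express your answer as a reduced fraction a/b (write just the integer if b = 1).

Count via complement. Let g(t,s) = #length-t paths at position s with S_1..S_t all ≠ -5.
g(t,s) = g(t-1,s-1) + g(t-1,s+1) for s ≠ -5; g(t,-5) = 0.
t=0: g(0,0)=1
t=1: g(1,-1)=1 g(1,1)=1
t=2: g(2,-2)=1 g(2,0)=2 g(2,2)=1
t=3: g(3,-3)=1 g(3,-1)=3 g(3,1)=3 g(3,3)=1
t=4: g(4,-4)=1 g(4,-2)=4 g(4,0)=6 g(4,2)=4 g(4,4)=1
t=5: g(5,-3)=5 g(5,-1)=10 g(5,1)=10 g(5,3)=5 g(5,5)=1
t=6: g(6,-4)=5 g(6,-2)=15 g(6,0)=20 g(6,2)=15 g(6,4)=6 g(6,6)=1
t=7: g(7,-3)=20 g(7,-1)=35 g(7,1)=35 g(7,3)=21 g(7,5)=7 g(7,7)=1
t=8: g(8,-4)=20 g(8,-2)=55 g(8,0)=70 g(8,2)=56 g(8,4)=28 g(8,6)=8 g(8,8)=1
t=9: g(9,-3)=75 g(9,-1)=125 g(9,1)=126 g(9,3)=84 g(9,5)=36 g(9,7)=9 g(9,9)=1
t=10: g(10,-4)=75 g(10,-2)=200 g(10,0)=251 g(10,2)=210 g(10,4)=120 g(10,6)=45 g(10,8)=10 g(10,10)=1
t=11: g(11,-3)=275 g(11,-1)=451 g(11,1)=461 g(11,3)=330 g(11,5)=165 g(11,7)=55 g(11,9)=11 g(11,11)=1
Paths never hitting -5: Σ_s g(11,s) = 1749
Paths hitting -5: 2^11 - 1749 = 299
P = 299/2048 = 299/2048

Answer: 299/2048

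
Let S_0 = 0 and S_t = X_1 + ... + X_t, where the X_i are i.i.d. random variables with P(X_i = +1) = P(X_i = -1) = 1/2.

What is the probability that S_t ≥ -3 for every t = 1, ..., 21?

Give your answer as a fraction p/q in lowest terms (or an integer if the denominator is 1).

Answer: 323323/524288

Derivation:
Let f(t,s) = #length-t paths at position s with S_1..S_t all ≥ -3.
f(t,s) = f(t-1,s-1) + f(t-1,s+1) for s ≥ -3; f(t,s) = 0 for s < -3.
t=0: f(0,0)=1
t=1: f(1,-1)=1 f(1,1)=1
t=2: f(2,-2)=1 f(2,0)=2 f(2,2)=1
t=3: f(3,-3)=1 f(3,-1)=3 f(3,1)=3 f(3,3)=1
t=4: f(4,-2)=4 f(4,0)=6 f(4,2)=4 f(4,4)=1
t=5: f(5,-3)=4 f(5,-1)=10 f(5,1)=10 f(5,3)=5 f(5,5)=1
t=6: f(6,-2)=14 f(6,0)=20 f(6,2)=15 f(6,4)=6 f(6,6)=1
t=7: f(7,-3)=14 f(7,-1)=34 f(7,1)=35 f(7,3)=21 f(7,5)=7 f(7,7)=1
t=8: f(8,-2)=48 f(8,0)=69 f(8,2)=56 f(8,4)=28 f(8,6)=8 f(8,8)=1
t=9: f(9,-3)=48 f(9,-1)=117 f(9,1)=125 f(9,3)=84 f(9,5)=36 f(9,7)=9 f(9,9)=1
t=10: f(10,-2)=165 f(10,0)=242 f(10,2)=209 f(10,4)=120 f(10,6)=45 f(10,8)=10 f(10,10)=1
t=11: f(11,-3)=165 f(11,-1)=407 f(11,1)=451 f(11,3)=329 f(11,5)=165 f(11,7)=55 f(11,9)=11 f(11,11)=1
t=12: f(12,-2)=572 f(12,0)=858 f(12,2)=780 f(12,4)=494 f(12,6)=220 f(12,8)=66 f(12,10)=12 f(12,12)=1
t=13: f(13,-3)=572 f(13,-1)=1430 f(13,1)=1638 f(13,3)=1274 f(13,5)=714 f(13,7)=286 f(13,9)=78 f(13,11)=13 f(13,13)=1
t=14: f(14,-2)=2002 f(14,0)=3068 f(14,2)=2912 f(14,4)=1988 f(14,6)=1000 f(14,8)=364 f(14,10)=91 f(14,12)=14 f(14,14)=1
t=15: f(15,-3)=2002 f(15,-1)=5070 f(15,1)=5980 f(15,3)=4900 f(15,5)=2988 f(15,7)=1364 f(15,9)=455 f(15,11)=105 f(15,13)=15 f(15,15)=1
t=16: f(16,-2)=7072 f(16,0)=11050 f(16,2)=10880 f(16,4)=7888 f(16,6)=4352 f(16,8)=1819 f(16,10)=560 f(16,12)=120 f(16,14)=16 f(16,16)=1
t=17: f(17,-3)=7072 f(17,-1)=18122 f(17,1)=21930 f(17,3)=18768 f(17,5)=12240 f(17,7)=6171 f(17,9)=2379 f(17,11)=680 f(17,13)=136 f(17,15)=17 f(17,17)=1
t=18: f(18,-2)=25194 f(18,0)=40052 f(18,2)=40698 f(18,4)=31008 f(18,6)=18411 f(18,8)=8550 f(18,10)=3059 f(18,12)=816 f(18,14)=153 f(18,16)=18 f(18,18)=1
t=19: f(19,-3)=25194 f(19,-1)=65246 f(19,1)=80750 f(19,3)=71706 f(19,5)=49419 f(19,7)=26961 f(19,9)=11609 f(19,11)=3875 f(19,13)=969 f(19,15)=171 f(19,17)=19 f(19,19)=1
t=20: f(20,-2)=90440 f(20,0)=145996 f(20,2)=152456 f(20,4)=121125 f(20,6)=76380 f(20,8)=38570 f(20,10)=15484 f(20,12)=4844 f(20,14)=1140 f(20,16)=190 f(20,18)=20 f(20,20)=1
t=21: f(21,-3)=90440 f(21,-1)=236436 f(21,1)=298452 f(21,3)=273581 f(21,5)=197505 f(21,7)=114950 f(21,9)=54054 f(21,11)=20328 f(21,13)=5984 f(21,15)=1330 f(21,17)=210 f(21,19)=21 f(21,21)=1
Σ_s f(21,s) = 1293292
P = 1293292/2097152 = 323323/524288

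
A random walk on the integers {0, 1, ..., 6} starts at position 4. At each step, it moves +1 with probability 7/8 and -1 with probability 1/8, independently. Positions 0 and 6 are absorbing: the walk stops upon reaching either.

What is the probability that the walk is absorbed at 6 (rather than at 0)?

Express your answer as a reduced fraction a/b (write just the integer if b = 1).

Biased walk: p = 7/8, q = 1/8, r = q/p = 1/7
Gambler's ruin: P(hit 6 before 0 | start at 4) = (1 - r^a)/(1 - r^N)
r^4 = 1/2401; r^6 = 1/117649
P = (1 - 1/2401) / (1 - 1/117649) = 2400/2401 / 117648/117649 = 2450/2451

Answer: 2450/2451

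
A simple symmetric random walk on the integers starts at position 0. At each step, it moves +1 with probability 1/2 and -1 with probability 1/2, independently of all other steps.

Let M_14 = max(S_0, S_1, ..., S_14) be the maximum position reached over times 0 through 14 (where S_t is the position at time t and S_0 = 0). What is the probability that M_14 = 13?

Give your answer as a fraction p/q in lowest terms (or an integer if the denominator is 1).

Let M_14 = max(S_0,...,S_14). Use the reflection principle: for j ≥ 1, #{paths with M_14 ≥ j} = #{S_14 ≥ j} + #{S_14 ≥ j+1}.
By reflection, #{M_14 ≥ 13} = #{S_14 ≥ 13} + #{S_14 ≥ 14} = 1 + 1 = 2.
#{M_14 ≥ 14} = #{S_14 ≥ 14} + #{S_14 ≥ 15} = 1 + 0 = 1.
#{M_14 = 13} = 2 - 1 = 1.
P(M_14 = 13) = 1/16384 = 1/16384

Answer: 1/16384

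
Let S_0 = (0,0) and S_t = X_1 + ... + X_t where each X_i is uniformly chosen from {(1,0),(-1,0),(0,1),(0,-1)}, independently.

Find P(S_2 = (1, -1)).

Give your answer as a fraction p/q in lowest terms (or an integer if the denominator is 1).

Let h be the number of horizontal steps (so 2-h are vertical). To end at (1,-1) need (h+1)/2 right-steps and ((2-h)-1)/2 up-steps.
Sum over h with 1 ≤ h ≤ 1, h ≡ 1 (mod 2), 2-h ≡ 1 (mod 2):
h=1: C(2,1)·C(1,1)·C(1,0) = 2·1·1 = 2
Total favorable: 2
Total paths: 4^2 = 16
P = 2/16 = 1/8

Answer: 1/8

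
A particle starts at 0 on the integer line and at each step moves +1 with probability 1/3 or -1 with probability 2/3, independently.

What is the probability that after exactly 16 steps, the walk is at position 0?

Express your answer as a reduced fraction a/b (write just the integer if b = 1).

To be at 0 after 16 steps: need exactly 8 steps of +1 and 8 of -1.
Number of such sequences: C(16,8) = 12870
Each has probability (1/3)^8 · (2/3)^8 = 256/43046721
P = 12870 · 256/43046721 = 366080/4782969

Answer: 366080/4782969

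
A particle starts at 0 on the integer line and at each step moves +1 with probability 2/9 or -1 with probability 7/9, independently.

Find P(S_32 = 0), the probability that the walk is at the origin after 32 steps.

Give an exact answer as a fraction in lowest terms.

To be at 0 after 32 steps: need exactly 16 steps of +1 and 16 of -1.
Number of such sequences: C(32,16) = 601080390
Each has probability (2/9)^16 · (7/9)^16 = 2177953337809371136/3433683820292512484657849089281
P = 601080390 · 2177953337809371136/3433683820292512484657849089281 = 145458337965806505342402560/381520424476945831628649898809

Answer: 145458337965806505342402560/381520424476945831628649898809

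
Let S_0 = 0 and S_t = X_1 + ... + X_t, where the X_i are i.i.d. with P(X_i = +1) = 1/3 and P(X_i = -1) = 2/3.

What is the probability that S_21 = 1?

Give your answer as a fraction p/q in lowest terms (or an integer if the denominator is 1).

Answer: 120393728/3486784401

Derivation:
To reach position 1 after 21 steps: need 11 steps of +1 and 10 steps of -1.
Number of such sequences: C(21,11) = 352716
Each has probability (1/3)^11 · (2/3)^10 = 1024/10460353203
P = 352716 · 1024/10460353203 = 120393728/3486784401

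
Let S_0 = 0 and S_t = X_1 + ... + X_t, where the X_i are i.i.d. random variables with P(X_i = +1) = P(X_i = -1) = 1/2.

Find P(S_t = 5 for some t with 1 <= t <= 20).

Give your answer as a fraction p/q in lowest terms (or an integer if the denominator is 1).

Answer: 34495/131072

Derivation:
Count via complement. Let g(t,s) = #length-t paths at position s with S_1..S_t all ≠ 5.
g(t,s) = g(t-1,s-1) + g(t-1,s+1) for s ≠ 5; g(t,5) = 0.
t=0: g(0,0)=1
t=1: g(1,-1)=1 g(1,1)=1
t=2: g(2,-2)=1 g(2,0)=2 g(2,2)=1
t=3: g(3,-3)=1 g(3,-1)=3 g(3,1)=3 g(3,3)=1
t=4: g(4,-4)=1 g(4,-2)=4 g(4,0)=6 g(4,2)=4 g(4,4)=1
t=5: g(5,-5)=1 g(5,-3)=5 g(5,-1)=10 g(5,1)=10 g(5,3)=5
t=6: g(6,-6)=1 g(6,-4)=6 g(6,-2)=15 g(6,0)=20 g(6,2)=15 g(6,4)=5
t=7: g(7,-7)=1 g(7,-5)=7 g(7,-3)=21 g(7,-1)=35 g(7,1)=35 g(7,3)=20
t=8: g(8,-8)=1 g(8,-6)=8 g(8,-4)=28 g(8,-2)=56 g(8,0)=70 g(8,2)=55 g(8,4)=20
t=9: g(9,-9)=1 g(9,-7)=9 g(9,-5)=36 g(9,-3)=84 g(9,-1)=126 g(9,1)=125 g(9,3)=75
t=10: g(10,-10)=1 g(10,-8)=10 g(10,-6)=45 g(10,-4)=120 g(10,-2)=210 g(10,0)=251 g(10,2)=200 g(10,4)=75
t=11: g(11,-11)=1 g(11,-9)=11 g(11,-7)=55 g(11,-5)=165 g(11,-3)=330 g(11,-1)=461 g(11,1)=451 g(11,3)=275
t=12: g(12,-12)=1 g(12,-10)=12 g(12,-8)=66 g(12,-6)=220 g(12,-4)=495 g(12,-2)=791 g(12,0)=912 g(12,2)=726 g(12,4)=275
t=13: g(13,-13)=1 g(13,-11)=13 g(13,-9)=78 g(13,-7)=286 g(13,-5)=715 g(13,-3)=1286 g(13,-1)=1703 g(13,1)=1638 g(13,3)=1001
t=14: g(14,-14)=1 g(14,-12)=14 g(14,-10)=91 g(14,-8)=364 g(14,-6)=1001 g(14,-4)=2001 g(14,-2)=2989 g(14,0)=3341 g(14,2)=2639 g(14,4)=1001
t=15: g(15,-15)=1 g(15,-13)=15 g(15,-11)=105 g(15,-9)=455 g(15,-7)=1365 g(15,-5)=3002 g(15,-3)=4990 g(15,-1)=6330 g(15,1)=5980 g(15,3)=3640
t=16: g(16,-16)=1 g(16,-14)=16 g(16,-12)=120 g(16,-10)=560 g(16,-8)=1820 g(16,-6)=4367 g(16,-4)=7992 g(16,-2)=11320 g(16,0)=12310 g(16,2)=9620 g(16,4)=3640
t=17: g(17,-17)=1 g(17,-15)=17 g(17,-13)=136 g(17,-11)=680 g(17,-9)=2380 g(17,-7)=6187 g(17,-5)=12359 g(17,-3)=19312 g(17,-1)=23630 g(17,1)=21930 g(17,3)=13260
t=18: g(18,-18)=1 g(18,-16)=18 g(18,-14)=153 g(18,-12)=816 g(18,-10)=3060 g(18,-8)=8567 g(18,-6)=18546 g(18,-4)=31671 g(18,-2)=42942 g(18,0)=45560 g(18,2)=35190 g(18,4)=13260
t=19: g(19,-19)=1 g(19,-17)=19 g(19,-15)=171 g(19,-13)=969 g(19,-11)=3876 g(19,-9)=11627 g(19,-7)=27113 g(19,-5)=50217 g(19,-3)=74613 g(19,-1)=88502 g(19,1)=80750 g(19,3)=48450
t=20: g(20,-20)=1 g(20,-18)=20 g(20,-16)=190 g(20,-14)=1140 g(20,-12)=4845 g(20,-10)=15503 g(20,-8)=38740 g(20,-6)=77330 g(20,-4)=124830 g(20,-2)=163115 g(20,0)=169252 g(20,2)=129200 g(20,4)=48450
Paths never hitting 5: Σ_s g(20,s) = 772616
Paths hitting 5: 2^20 - 772616 = 275960
P = 275960/1048576 = 34495/131072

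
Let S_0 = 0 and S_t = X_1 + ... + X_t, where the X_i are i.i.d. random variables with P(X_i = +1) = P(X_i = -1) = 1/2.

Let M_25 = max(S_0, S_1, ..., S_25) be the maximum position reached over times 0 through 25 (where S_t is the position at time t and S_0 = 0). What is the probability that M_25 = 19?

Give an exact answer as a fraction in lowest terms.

Let M_25 = max(S_0,...,S_25). Use the reflection principle: for j ≥ 1, #{paths with M_25 ≥ j} = #{S_25 ≥ j} + #{S_25 ≥ j+1}.
By reflection, #{M_25 ≥ 19} = #{S_25 ≥ 19} + #{S_25 ≥ 20} = 2626 + 326 = 2952.
#{M_25 ≥ 20} = #{S_25 ≥ 20} + #{S_25 ≥ 21} = 326 + 326 = 652.
#{M_25 = 19} = 2952 - 652 = 2300.
P(M_25 = 19) = 2300/33554432 = 575/8388608

Answer: 575/8388608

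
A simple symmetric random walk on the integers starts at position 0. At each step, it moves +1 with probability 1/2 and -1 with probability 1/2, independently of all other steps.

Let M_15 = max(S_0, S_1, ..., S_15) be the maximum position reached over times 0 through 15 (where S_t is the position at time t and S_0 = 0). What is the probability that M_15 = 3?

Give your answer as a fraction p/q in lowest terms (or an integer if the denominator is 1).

Answer: 5005/32768

Derivation:
Let M_15 = max(S_0,...,S_15). Use the reflection principle: for j ≥ 1, #{paths with M_15 ≥ j} = #{S_15 ≥ j} + #{S_15 ≥ j+1}.
By reflection, #{M_15 ≥ 3} = #{S_15 ≥ 3} + #{S_15 ≥ 4} = 9949 + 4944 = 14893.
#{M_15 ≥ 4} = #{S_15 ≥ 4} + #{S_15 ≥ 5} = 4944 + 4944 = 9888.
#{M_15 = 3} = 14893 - 9888 = 5005.
P(M_15 = 3) = 5005/32768 = 5005/32768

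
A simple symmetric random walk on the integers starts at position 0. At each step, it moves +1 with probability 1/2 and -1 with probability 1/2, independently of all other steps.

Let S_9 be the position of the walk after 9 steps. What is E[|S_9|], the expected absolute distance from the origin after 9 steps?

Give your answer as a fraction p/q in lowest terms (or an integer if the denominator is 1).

Answer: 315/128

Derivation:
S_9 takes values m ≡ 1 (mod 2) with |m| ≤ 9; P(S_9=m) = C(9,(9+m)/2)/2^9.
Total paths: 2^9 = 512
Distribution: P(S=-9)=1/512, P(S=-7)=9/512, P(S=-5)=36/512, P(S=-3)=84/512, P(S=-1)=126/512, P(S=1)=126/512, P(S=3)=84/512, P(S=5)=36/512, P(S=7)=9/512, P(S=9)=1/512
E[|S_9|] = Σ_m |m|·P(S_9=m) = 1260/512 = 315/128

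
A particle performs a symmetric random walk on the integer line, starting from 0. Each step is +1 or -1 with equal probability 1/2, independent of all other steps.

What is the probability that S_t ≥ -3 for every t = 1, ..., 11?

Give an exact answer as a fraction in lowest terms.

Let f(t,s) = #length-t paths at position s with S_1..S_t all ≥ -3.
f(t,s) = f(t-1,s-1) + f(t-1,s+1) for s ≥ -3; f(t,s) = 0 for s < -3.
t=0: f(0,0)=1
t=1: f(1,-1)=1 f(1,1)=1
t=2: f(2,-2)=1 f(2,0)=2 f(2,2)=1
t=3: f(3,-3)=1 f(3,-1)=3 f(3,1)=3 f(3,3)=1
t=4: f(4,-2)=4 f(4,0)=6 f(4,2)=4 f(4,4)=1
t=5: f(5,-3)=4 f(5,-1)=10 f(5,1)=10 f(5,3)=5 f(5,5)=1
t=6: f(6,-2)=14 f(6,0)=20 f(6,2)=15 f(6,4)=6 f(6,6)=1
t=7: f(7,-3)=14 f(7,-1)=34 f(7,1)=35 f(7,3)=21 f(7,5)=7 f(7,7)=1
t=8: f(8,-2)=48 f(8,0)=69 f(8,2)=56 f(8,4)=28 f(8,6)=8 f(8,8)=1
t=9: f(9,-3)=48 f(9,-1)=117 f(9,1)=125 f(9,3)=84 f(9,5)=36 f(9,7)=9 f(9,9)=1
t=10: f(10,-2)=165 f(10,0)=242 f(10,2)=209 f(10,4)=120 f(10,6)=45 f(10,8)=10 f(10,10)=1
t=11: f(11,-3)=165 f(11,-1)=407 f(11,1)=451 f(11,3)=329 f(11,5)=165 f(11,7)=55 f(11,9)=11 f(11,11)=1
Σ_s f(11,s) = 1584
P = 1584/2048 = 99/128

Answer: 99/128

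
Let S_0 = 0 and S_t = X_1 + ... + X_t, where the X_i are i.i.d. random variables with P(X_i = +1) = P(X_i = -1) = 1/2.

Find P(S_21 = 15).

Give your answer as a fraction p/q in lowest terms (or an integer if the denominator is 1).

To reach position 15 after 21 steps: need 18 steps of +1 and 3 of -1.
Favorable paths: C(21,18) = 1330
Total paths: 2^21 = 2097152
P = 1330/2097152 = 665/1048576

Answer: 665/1048576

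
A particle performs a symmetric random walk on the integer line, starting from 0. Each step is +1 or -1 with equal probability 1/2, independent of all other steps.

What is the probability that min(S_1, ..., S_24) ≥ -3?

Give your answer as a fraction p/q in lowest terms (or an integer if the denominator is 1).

Let f(t,s) = #length-t paths at position s with S_1..S_t all ≥ -3.
f(t,s) = f(t-1,s-1) + f(t-1,s+1) for s ≥ -3; f(t,s) = 0 for s < -3.
t=0: f(0,0)=1
t=1: f(1,-1)=1 f(1,1)=1
t=2: f(2,-2)=1 f(2,0)=2 f(2,2)=1
t=3: f(3,-3)=1 f(3,-1)=3 f(3,1)=3 f(3,3)=1
t=4: f(4,-2)=4 f(4,0)=6 f(4,2)=4 f(4,4)=1
t=5: f(5,-3)=4 f(5,-1)=10 f(5,1)=10 f(5,3)=5 f(5,5)=1
t=6: f(6,-2)=14 f(6,0)=20 f(6,2)=15 f(6,4)=6 f(6,6)=1
t=7: f(7,-3)=14 f(7,-1)=34 f(7,1)=35 f(7,3)=21 f(7,5)=7 f(7,7)=1
t=8: f(8,-2)=48 f(8,0)=69 f(8,2)=56 f(8,4)=28 f(8,6)=8 f(8,8)=1
t=9: f(9,-3)=48 f(9,-1)=117 f(9,1)=125 f(9,3)=84 f(9,5)=36 f(9,7)=9 f(9,9)=1
t=10: f(10,-2)=165 f(10,0)=242 f(10,2)=209 f(10,4)=120 f(10,6)=45 f(10,8)=10 f(10,10)=1
t=11: f(11,-3)=165 f(11,-1)=407 f(11,1)=451 f(11,3)=329 f(11,5)=165 f(11,7)=55 f(11,9)=11 f(11,11)=1
t=12: f(12,-2)=572 f(12,0)=858 f(12,2)=780 f(12,4)=494 f(12,6)=220 f(12,8)=66 f(12,10)=12 f(12,12)=1
t=13: f(13,-3)=572 f(13,-1)=1430 f(13,1)=1638 f(13,3)=1274 f(13,5)=714 f(13,7)=286 f(13,9)=78 f(13,11)=13 f(13,13)=1
t=14: f(14,-2)=2002 f(14,0)=3068 f(14,2)=2912 f(14,4)=1988 f(14,6)=1000 f(14,8)=364 f(14,10)=91 f(14,12)=14 f(14,14)=1
t=15: f(15,-3)=2002 f(15,-1)=5070 f(15,1)=5980 f(15,3)=4900 f(15,5)=2988 f(15,7)=1364 f(15,9)=455 f(15,11)=105 f(15,13)=15 f(15,15)=1
t=16: f(16,-2)=7072 f(16,0)=11050 f(16,2)=10880 f(16,4)=7888 f(16,6)=4352 f(16,8)=1819 f(16,10)=560 f(16,12)=120 f(16,14)=16 f(16,16)=1
t=17: f(17,-3)=7072 f(17,-1)=18122 f(17,1)=21930 f(17,3)=18768 f(17,5)=12240 f(17,7)=6171 f(17,9)=2379 f(17,11)=680 f(17,13)=136 f(17,15)=17 f(17,17)=1
t=18: f(18,-2)=25194 f(18,0)=40052 f(18,2)=40698 f(18,4)=31008 f(18,6)=18411 f(18,8)=8550 f(18,10)=3059 f(18,12)=816 f(18,14)=153 f(18,16)=18 f(18,18)=1
t=19: f(19,-3)=25194 f(19,-1)=65246 f(19,1)=80750 f(19,3)=71706 f(19,5)=49419 f(19,7)=26961 f(19,9)=11609 f(19,11)=3875 f(19,13)=969 f(19,15)=171 f(19,17)=19 f(19,19)=1
t=20: f(20,-2)=90440 f(20,0)=145996 f(20,2)=152456 f(20,4)=121125 f(20,6)=76380 f(20,8)=38570 f(20,10)=15484 f(20,12)=4844 f(20,14)=1140 f(20,16)=190 f(20,18)=20 f(20,20)=1
t=21: f(21,-3)=90440 f(21,-1)=236436 f(21,1)=298452 f(21,3)=273581 f(21,5)=197505 f(21,7)=114950 f(21,9)=54054 f(21,11)=20328 f(21,13)=5984 f(21,15)=1330 f(21,17)=210 f(21,19)=21 f(21,21)=1
t=22: f(22,-2)=326876 f(22,0)=534888 f(22,2)=572033 f(22,4)=471086 f(22,6)=312455 f(22,8)=169004 f(22,10)=74382 f(22,12)=26312 f(22,14)=7314 f(22,16)=1540 f(22,18)=231 f(22,20)=22 f(22,22)=1
t=23: f(23,-3)=326876 f(23,-1)=861764 f(23,1)=1106921 f(23,3)=1043119 f(23,5)=783541 f(23,7)=481459 f(23,9)=243386 f(23,11)=100694 f(23,13)=33626 f(23,15)=8854 f(23,17)=1771 f(23,19)=253 f(23,21)=23 f(23,23)=1
t=24: f(24,-2)=1188640 f(24,0)=1968685 f(24,2)=2150040 f(24,4)=1826660 f(24,6)=1265000 f(24,8)=724845 f(24,10)=344080 f(24,12)=134320 f(24,14)=42480 f(24,16)=10625 f(24,18)=2024 f(24,20)=276 f(24,22)=24 f(24,24)=1
Σ_s f(24,s) = 9657700
P = 9657700/16777216 = 2414425/4194304

Answer: 2414425/4194304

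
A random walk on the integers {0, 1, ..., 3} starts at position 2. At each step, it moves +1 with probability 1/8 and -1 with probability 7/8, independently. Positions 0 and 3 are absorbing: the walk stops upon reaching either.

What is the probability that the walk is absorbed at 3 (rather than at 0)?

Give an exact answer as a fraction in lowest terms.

Biased walk: p = 1/8, q = 7/8, r = q/p = 7
Gambler's ruin: P(hit 3 before 0 | start at 2) = (1 - r^a)/(1 - r^N)
r^2 = 49; r^3 = 343
P = (1 - 49) / (1 - 343) = -48 / -342 = 8/57

Answer: 8/57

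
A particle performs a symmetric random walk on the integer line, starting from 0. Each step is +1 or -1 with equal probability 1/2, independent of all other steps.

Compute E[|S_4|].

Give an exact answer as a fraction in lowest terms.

S_4 takes values m ≡ 0 (mod 2) with |m| ≤ 4; P(S_4=m) = C(4,(4+m)/2)/2^4.
Total paths: 2^4 = 16
Distribution: P(S=-4)=1/16, P(S=-2)=4/16, P(S=0)=6/16, P(S=2)=4/16, P(S=4)=1/16
E[|S_4|] = Σ_m |m|·P(S_4=m) = 24/16 = 3/2

Answer: 3/2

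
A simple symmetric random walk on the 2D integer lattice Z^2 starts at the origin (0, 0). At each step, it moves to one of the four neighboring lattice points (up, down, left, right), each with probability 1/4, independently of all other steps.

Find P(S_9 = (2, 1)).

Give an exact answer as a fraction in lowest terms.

Answer: 1323/32768

Derivation:
Let h be the number of horizontal steps (so 9-h are vertical). To end at (2,1) need (h+2)/2 right-steps and ((9-h)+1)/2 up-steps.
Sum over h with 2 ≤ h ≤ 8, h ≡ 0 (mod 2), 9-h ≡ 1 (mod 2):
h=2: C(9,2)·C(2,2)·C(7,4) = 36·1·35 = 1260
h=4: C(9,4)·C(4,3)·C(5,3) = 126·4·10 = 5040
h=6: C(9,6)·C(6,4)·C(3,2) = 84·15·3 = 3780
h=8: C(9,8)·C(8,5)·C(1,1) = 9·56·1 = 504
Total favorable: 10584
Total paths: 4^9 = 262144
P = 10584/262144 = 1323/32768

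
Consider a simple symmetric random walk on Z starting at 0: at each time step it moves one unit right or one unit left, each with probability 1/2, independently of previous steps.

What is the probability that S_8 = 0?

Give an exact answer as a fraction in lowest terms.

To reach position 0 after 8 steps: need 4 steps of +1 and 4 of -1.
Favorable paths: C(8,4) = 70
Total paths: 2^8 = 256
P = 70/256 = 35/128

Answer: 35/128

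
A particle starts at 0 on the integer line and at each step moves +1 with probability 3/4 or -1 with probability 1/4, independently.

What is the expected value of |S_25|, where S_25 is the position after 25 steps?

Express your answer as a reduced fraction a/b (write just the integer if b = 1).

Answer: 880416350563975/70368744177664

Derivation:
S_25 takes values m ≡ 1 (mod 2) with |m| ≤ 25; P(S_25=m) = C(25,(25+m)/2) · (3/4)^((25+m)/2) · (1/4)^((25-m)/2).
Distribution: P(S=-25)=1/1125899906842624, P(S=-23)=75/1125899906842624, P(S=-21)=675/281474976710656, P(S=-19)=15525/281474976710656, P(S=-17)=512325/562949953421312, P(S=-15)=6455295/562949953421312, P(S=-13)=32276475/281474976710656, P(S=-11)=262822725/281474976710656, P(S=-9)=7096213575/1125899906842624, P(S=-7)=40211876925/1125899906842624, P(S=-5)=24127126155/140737488355328, P(S=-3)=98701879725/140737488355328, P(S=-1)=690913158075/281474976710656, P(S=1)=2072739474225/281474976710656, P(S=3)=2664950752575/140737488355328, P(S=5)=5862891655665/140737488355328, P(S=7)=87943374834975/1125899906842624, P(S=9)=139674771796725/1125899906842624, P(S=11)=46558257265575/281474976710656, P(S=13)=51459126451425/281474976710656, P(S=15)=92626427612565/562949953421312, P(S=17)=66161734008975/562949953421312, P(S=19)=18044109275175/281474976710656, P(S=21)=7060738412025/281474976710656, P(S=23)=7060738412025/1125899906842624, P(S=25)=847288609443/1125899906842624
E[|S_25|] = Σ_m |m|·P(S_25=m) = 880416350563975/70368744177664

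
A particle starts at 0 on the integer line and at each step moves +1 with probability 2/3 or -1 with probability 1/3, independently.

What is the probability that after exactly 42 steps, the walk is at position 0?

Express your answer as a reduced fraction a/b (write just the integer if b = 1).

Answer: 376269525965864960/36472996377170786403

Derivation:
To be at 0 after 42 steps: need exactly 21 steps of +1 and 21 of -1.
Number of such sequences: C(42,21) = 538257874440
Each has probability (2/3)^21 · (1/3)^21 = 2097152/109418989131512359209
P = 538257874440 · 2097152/109418989131512359209 = 376269525965864960/36472996377170786403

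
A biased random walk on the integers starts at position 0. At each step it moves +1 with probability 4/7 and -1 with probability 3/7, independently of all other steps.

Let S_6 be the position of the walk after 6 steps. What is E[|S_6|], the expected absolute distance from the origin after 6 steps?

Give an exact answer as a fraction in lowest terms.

Answer: 234006/117649

Derivation:
S_6 takes values m ≡ 0 (mod 2) with |m| ≤ 6; P(S_6=m) = C(6,(6+m)/2) · (4/7)^((6+m)/2) · (3/7)^((6-m)/2).
Distribution: P(S=-6)=729/117649, P(S=-4)=5832/117649, P(S=-2)=19440/117649, P(S=0)=34560/117649, P(S=2)=34560/117649, P(S=4)=18432/117649, P(S=6)=4096/117649
E[|S_6|] = Σ_m |m|·P(S_6=m) = 234006/117649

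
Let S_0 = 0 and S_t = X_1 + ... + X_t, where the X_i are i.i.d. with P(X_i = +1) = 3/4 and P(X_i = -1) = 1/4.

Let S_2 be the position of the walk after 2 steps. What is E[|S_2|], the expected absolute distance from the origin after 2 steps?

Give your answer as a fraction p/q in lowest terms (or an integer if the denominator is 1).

S_2 takes values m ≡ 0 (mod 2) with |m| ≤ 2; P(S_2=m) = C(2,(2+m)/2) · (3/4)^((2+m)/2) · (1/4)^((2-m)/2).
Distribution: P(S=-2)=1/16, P(S=0)=3/8, P(S=2)=9/16
E[|S_2|] = Σ_m |m|·P(S_2=m) = 5/4

Answer: 5/4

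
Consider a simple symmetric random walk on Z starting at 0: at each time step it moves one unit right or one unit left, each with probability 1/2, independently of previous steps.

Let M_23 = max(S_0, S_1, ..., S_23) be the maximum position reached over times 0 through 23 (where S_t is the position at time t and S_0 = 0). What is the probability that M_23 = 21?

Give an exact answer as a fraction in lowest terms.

Let M_23 = max(S_0,...,S_23). Use the reflection principle: for j ≥ 1, #{paths with M_23 ≥ j} = #{S_23 ≥ j} + #{S_23 ≥ j+1}.
By reflection, #{M_23 ≥ 21} = #{S_23 ≥ 21} + #{S_23 ≥ 22} = 24 + 1 = 25.
#{M_23 ≥ 22} = #{S_23 ≥ 22} + #{S_23 ≥ 23} = 1 + 1 = 2.
#{M_23 = 21} = 25 - 2 = 23.
P(M_23 = 21) = 23/8388608 = 23/8388608

Answer: 23/8388608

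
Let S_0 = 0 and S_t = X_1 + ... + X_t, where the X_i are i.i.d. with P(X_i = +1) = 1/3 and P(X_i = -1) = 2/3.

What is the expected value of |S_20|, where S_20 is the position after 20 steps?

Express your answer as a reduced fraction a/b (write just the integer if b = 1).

S_20 takes values m ≡ 0 (mod 2) with |m| ≤ 20; P(S_20=m) = C(20,(20+m)/2) · (1/3)^((20+m)/2) · (2/3)^((20-m)/2).
Distribution: P(S=-20)=1048576/3486784401, P(S=-18)=10485760/3486784401, P(S=-16)=49807360/3486784401, P(S=-14)=49807360/1162261467, P(S=-12)=105840640/1162261467, P(S=-10)=169345024/1162261467, P(S=-8)=211681280/1162261467, P(S=-6)=211681280/1162261467, P(S=-4)=171991040/1162261467, P(S=-2)=343982080/3486784401, P(S=0)=189190144/3486784401, P(S=2)=85995520/3486784401, P(S=4)=10749440/1162261467, P(S=6)=3307520/1162261467, P(S=8)=826880/1162261467, P(S=10)=165376/1162261467, P(S=12)=25840/1162261467, P(S=14)=3040/1162261467, P(S=16)=760/3486784401, P(S=18)=40/3486784401, P(S=20)=1/3486784401
E[|S_20|] = Σ_m |m|·P(S_20=m) = 24018023140/3486784401

Answer: 24018023140/3486784401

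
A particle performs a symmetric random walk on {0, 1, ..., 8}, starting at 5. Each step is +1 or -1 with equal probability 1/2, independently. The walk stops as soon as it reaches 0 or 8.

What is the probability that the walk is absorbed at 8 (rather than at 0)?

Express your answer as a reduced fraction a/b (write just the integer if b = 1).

Answer: 5/8

Derivation:
Symmetric walk (p = 1/2): the harmonic-function argument gives P(hit 8 before 0 | start at 5) = a/N.
P = 5/8 = 5/8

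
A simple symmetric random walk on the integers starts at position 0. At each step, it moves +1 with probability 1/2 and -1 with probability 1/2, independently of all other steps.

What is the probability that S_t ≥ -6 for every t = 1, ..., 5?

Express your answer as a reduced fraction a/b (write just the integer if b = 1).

Answer: 1

Derivation:
Let f(t,s) = #length-t paths at position s with S_1..S_t all ≥ -6.
f(t,s) = f(t-1,s-1) + f(t-1,s+1) for s ≥ -6; f(t,s) = 0 for s < -6.
t=0: f(0,0)=1
t=1: f(1,-1)=1 f(1,1)=1
t=2: f(2,-2)=1 f(2,0)=2 f(2,2)=1
t=3: f(3,-3)=1 f(3,-1)=3 f(3,1)=3 f(3,3)=1
t=4: f(4,-4)=1 f(4,-2)=4 f(4,0)=6 f(4,2)=4 f(4,4)=1
t=5: f(5,-5)=1 f(5,-3)=5 f(5,-1)=10 f(5,1)=10 f(5,3)=5 f(5,5)=1
Σ_s f(5,s) = 32
P = 32/32 = 1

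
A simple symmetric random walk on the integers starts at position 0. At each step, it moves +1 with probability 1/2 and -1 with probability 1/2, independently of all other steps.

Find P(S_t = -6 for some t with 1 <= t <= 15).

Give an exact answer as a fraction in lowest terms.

Count via complement. Let g(t,s) = #length-t paths at position s with S_1..S_t all ≠ -6.
g(t,s) = g(t-1,s-1) + g(t-1,s+1) for s ≠ -6; g(t,-6) = 0.
t=0: g(0,0)=1
t=1: g(1,-1)=1 g(1,1)=1
t=2: g(2,-2)=1 g(2,0)=2 g(2,2)=1
t=3: g(3,-3)=1 g(3,-1)=3 g(3,1)=3 g(3,3)=1
t=4: g(4,-4)=1 g(4,-2)=4 g(4,0)=6 g(4,2)=4 g(4,4)=1
t=5: g(5,-5)=1 g(5,-3)=5 g(5,-1)=10 g(5,1)=10 g(5,3)=5 g(5,5)=1
t=6: g(6,-4)=6 g(6,-2)=15 g(6,0)=20 g(6,2)=15 g(6,4)=6 g(6,6)=1
t=7: g(7,-5)=6 g(7,-3)=21 g(7,-1)=35 g(7,1)=35 g(7,3)=21 g(7,5)=7 g(7,7)=1
t=8: g(8,-4)=27 g(8,-2)=56 g(8,0)=70 g(8,2)=56 g(8,4)=28 g(8,6)=8 g(8,8)=1
t=9: g(9,-5)=27 g(9,-3)=83 g(9,-1)=126 g(9,1)=126 g(9,3)=84 g(9,5)=36 g(9,7)=9 g(9,9)=1
t=10: g(10,-4)=110 g(10,-2)=209 g(10,0)=252 g(10,2)=210 g(10,4)=120 g(10,6)=45 g(10,8)=10 g(10,10)=1
t=11: g(11,-5)=110 g(11,-3)=319 g(11,-1)=461 g(11,1)=462 g(11,3)=330 g(11,5)=165 g(11,7)=55 g(11,9)=11 g(11,11)=1
t=12: g(12,-4)=429 g(12,-2)=780 g(12,0)=923 g(12,2)=792 g(12,4)=495 g(12,6)=220 g(12,8)=66 g(12,10)=12 g(12,12)=1
t=13: g(13,-5)=429 g(13,-3)=1209 g(13,-1)=1703 g(13,1)=1715 g(13,3)=1287 g(13,5)=715 g(13,7)=286 g(13,9)=78 g(13,11)=13 g(13,13)=1
t=14: g(14,-4)=1638 g(14,-2)=2912 g(14,0)=3418 g(14,2)=3002 g(14,4)=2002 g(14,6)=1001 g(14,8)=364 g(14,10)=91 g(14,12)=14 g(14,14)=1
t=15: g(15,-5)=1638 g(15,-3)=4550 g(15,-1)=6330 g(15,1)=6420 g(15,3)=5004 g(15,5)=3003 g(15,7)=1365 g(15,9)=455 g(15,11)=105 g(15,13)=15 g(15,15)=1
Paths never hitting -6: Σ_s g(15,s) = 28886
Paths hitting -6: 2^15 - 28886 = 3882
P = 3882/32768 = 1941/16384

Answer: 1941/16384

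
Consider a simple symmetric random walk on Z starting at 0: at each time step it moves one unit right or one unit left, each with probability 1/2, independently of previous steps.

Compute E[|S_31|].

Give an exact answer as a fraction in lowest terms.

S_31 takes values m ≡ 1 (mod 2) with |m| ≤ 31; P(S_31=m) = C(31,(31+m)/2)/2^31.
Total paths: 2^31 = 2147483648
Distribution: P(S=-31)=1/2147483648, P(S=-29)=31/2147483648, P(S=-27)=465/2147483648, P(S=-25)=4495/2147483648, P(S=-23)=31465/2147483648, P(S=-21)=169911/2147483648, P(S=-19)=736281/2147483648, P(S=-17)=2629575/2147483648, P(S=-15)=7888725/2147483648, P(S=-13)=20160075/2147483648, P(S=-11)=44352165/2147483648, P(S=-9)=84672315/2147483648, P(S=-7)=141120525/2147483648, P(S=-5)=206253075/2147483648, P(S=-3)=265182525/2147483648, P(S=-1)=300540195/2147483648, P(S=1)=300540195/2147483648, P(S=3)=265182525/2147483648, P(S=5)=206253075/2147483648, P(S=7)=141120525/2147483648, P(S=9)=84672315/2147483648, P(S=11)=44352165/2147483648, P(S=13)=20160075/2147483648, P(S=15)=7888725/2147483648, P(S=17)=2629575/2147483648, P(S=19)=736281/2147483648, P(S=21)=169911/2147483648, P(S=23)=31465/2147483648, P(S=25)=4495/2147483648, P(S=27)=465/2147483648, P(S=29)=31/2147483648, P(S=31)=1/2147483648
E[|S_31|] = Σ_m |m|·P(S_31=m) = 9617286240/2147483648 = 300540195/67108864

Answer: 300540195/67108864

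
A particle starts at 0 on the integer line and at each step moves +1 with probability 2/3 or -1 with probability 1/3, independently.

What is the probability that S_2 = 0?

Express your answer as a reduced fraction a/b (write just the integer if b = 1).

To be at 0 after 2 steps: need exactly 1 step of +1 and 1 of -1.
Number of such sequences: C(2,1) = 2
Each has probability (2/3)^1 · (1/3)^1 = 2/9
P = 2 · 2/9 = 4/9

Answer: 4/9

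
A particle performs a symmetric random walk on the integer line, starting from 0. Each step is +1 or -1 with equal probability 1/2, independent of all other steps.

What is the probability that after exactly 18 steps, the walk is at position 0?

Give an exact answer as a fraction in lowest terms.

Answer: 12155/65536

Derivation:
To return to 0 after 18 steps: need exactly 9 steps of +1 and 9 of -1.
Favorable paths: C(18,9) = 48620
Total paths: 2^18 = 262144
P = 48620/262144 = 12155/65536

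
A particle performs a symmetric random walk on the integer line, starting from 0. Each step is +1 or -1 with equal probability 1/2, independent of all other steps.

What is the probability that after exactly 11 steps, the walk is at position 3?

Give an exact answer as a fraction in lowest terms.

Answer: 165/1024

Derivation:
To reach position 3 after 11 steps: need 7 steps of +1 and 4 of -1.
Favorable paths: C(11,7) = 330
Total paths: 2^11 = 2048
P = 330/2048 = 165/1024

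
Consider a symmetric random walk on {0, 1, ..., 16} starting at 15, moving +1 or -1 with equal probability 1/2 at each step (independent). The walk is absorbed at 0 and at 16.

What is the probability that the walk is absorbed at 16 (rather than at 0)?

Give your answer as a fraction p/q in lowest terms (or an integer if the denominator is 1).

Symmetric walk (p = 1/2): the harmonic-function argument gives P(hit 16 before 0 | start at 15) = a/N.
P = 15/16 = 15/16

Answer: 15/16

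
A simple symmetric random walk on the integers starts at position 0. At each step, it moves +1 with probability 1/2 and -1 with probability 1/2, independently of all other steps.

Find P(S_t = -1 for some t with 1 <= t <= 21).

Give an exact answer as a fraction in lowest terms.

Count via complement. Let g(t,s) = #length-t paths at position s with S_1..S_t all ≠ -1.
g(t,s) = g(t-1,s-1) + g(t-1,s+1) for s ≠ -1; g(t,-1) = 0.
t=0: g(0,0)=1
t=1: g(1,1)=1
t=2: g(2,0)=1 g(2,2)=1
t=3: g(3,1)=2 g(3,3)=1
t=4: g(4,0)=2 g(4,2)=3 g(4,4)=1
t=5: g(5,1)=5 g(5,3)=4 g(5,5)=1
t=6: g(6,0)=5 g(6,2)=9 g(6,4)=5 g(6,6)=1
t=7: g(7,1)=14 g(7,3)=14 g(7,5)=6 g(7,7)=1
t=8: g(8,0)=14 g(8,2)=28 g(8,4)=20 g(8,6)=7 g(8,8)=1
t=9: g(9,1)=42 g(9,3)=48 g(9,5)=27 g(9,7)=8 g(9,9)=1
t=10: g(10,0)=42 g(10,2)=90 g(10,4)=75 g(10,6)=35 g(10,8)=9 g(10,10)=1
t=11: g(11,1)=132 g(11,3)=165 g(11,5)=110 g(11,7)=44 g(11,9)=10 g(11,11)=1
t=12: g(12,0)=132 g(12,2)=297 g(12,4)=275 g(12,6)=154 g(12,8)=54 g(12,10)=11 g(12,12)=1
t=13: g(13,1)=429 g(13,3)=572 g(13,5)=429 g(13,7)=208 g(13,9)=65 g(13,11)=12 g(13,13)=1
t=14: g(14,0)=429 g(14,2)=1001 g(14,4)=1001 g(14,6)=637 g(14,8)=273 g(14,10)=77 g(14,12)=13 g(14,14)=1
t=15: g(15,1)=1430 g(15,3)=2002 g(15,5)=1638 g(15,7)=910 g(15,9)=350 g(15,11)=90 g(15,13)=14 g(15,15)=1
t=16: g(16,0)=1430 g(16,2)=3432 g(16,4)=3640 g(16,6)=2548 g(16,8)=1260 g(16,10)=440 g(16,12)=104 g(16,14)=15 g(16,16)=1
t=17: g(17,1)=4862 g(17,3)=7072 g(17,5)=6188 g(17,7)=3808 g(17,9)=1700 g(17,11)=544 g(17,13)=119 g(17,15)=16 g(17,17)=1
t=18: g(18,0)=4862 g(18,2)=11934 g(18,4)=13260 g(18,6)=9996 g(18,8)=5508 g(18,10)=2244 g(18,12)=663 g(18,14)=135 g(18,16)=17 g(18,18)=1
t=19: g(19,1)=16796 g(19,3)=25194 g(19,5)=23256 g(19,7)=15504 g(19,9)=7752 g(19,11)=2907 g(19,13)=798 g(19,15)=152 g(19,17)=18 g(19,19)=1
t=20: g(20,0)=16796 g(20,2)=41990 g(20,4)=48450 g(20,6)=38760 g(20,8)=23256 g(20,10)=10659 g(20,12)=3705 g(20,14)=950 g(20,16)=170 g(20,18)=19 g(20,20)=1
t=21: g(21,1)=58786 g(21,3)=90440 g(21,5)=87210 g(21,7)=62016 g(21,9)=33915 g(21,11)=14364 g(21,13)=4655 g(21,15)=1120 g(21,17)=189 g(21,19)=20 g(21,21)=1
Paths never hitting -1: Σ_s g(21,s) = 352716
Paths hitting -1: 2^21 - 352716 = 1744436
P = 1744436/2097152 = 436109/524288

Answer: 436109/524288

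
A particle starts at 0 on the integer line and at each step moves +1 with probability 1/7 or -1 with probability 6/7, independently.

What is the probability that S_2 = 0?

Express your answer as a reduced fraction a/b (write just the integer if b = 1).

To be at 0 after 2 steps: need exactly 1 step of +1 and 1 of -1.
Number of such sequences: C(2,1) = 2
Each has probability (1/7)^1 · (6/7)^1 = 6/49
P = 2 · 6/49 = 12/49

Answer: 12/49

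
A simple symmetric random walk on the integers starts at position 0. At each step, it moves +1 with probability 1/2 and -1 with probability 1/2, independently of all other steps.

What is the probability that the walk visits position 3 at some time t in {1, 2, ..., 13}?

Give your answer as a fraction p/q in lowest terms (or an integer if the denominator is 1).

Answer: 3473/8192

Derivation:
Count via complement. Let g(t,s) = #length-t paths at position s with S_1..S_t all ≠ 3.
g(t,s) = g(t-1,s-1) + g(t-1,s+1) for s ≠ 3; g(t,3) = 0.
t=0: g(0,0)=1
t=1: g(1,-1)=1 g(1,1)=1
t=2: g(2,-2)=1 g(2,0)=2 g(2,2)=1
t=3: g(3,-3)=1 g(3,-1)=3 g(3,1)=3
t=4: g(4,-4)=1 g(4,-2)=4 g(4,0)=6 g(4,2)=3
t=5: g(5,-5)=1 g(5,-3)=5 g(5,-1)=10 g(5,1)=9
t=6: g(6,-6)=1 g(6,-4)=6 g(6,-2)=15 g(6,0)=19 g(6,2)=9
t=7: g(7,-7)=1 g(7,-5)=7 g(7,-3)=21 g(7,-1)=34 g(7,1)=28
t=8: g(8,-8)=1 g(8,-6)=8 g(8,-4)=28 g(8,-2)=55 g(8,0)=62 g(8,2)=28
t=9: g(9,-9)=1 g(9,-7)=9 g(9,-5)=36 g(9,-3)=83 g(9,-1)=117 g(9,1)=90
t=10: g(10,-10)=1 g(10,-8)=10 g(10,-6)=45 g(10,-4)=119 g(10,-2)=200 g(10,0)=207 g(10,2)=90
t=11: g(11,-11)=1 g(11,-9)=11 g(11,-7)=55 g(11,-5)=164 g(11,-3)=319 g(11,-1)=407 g(11,1)=297
t=12: g(12,-12)=1 g(12,-10)=12 g(12,-8)=66 g(12,-6)=219 g(12,-4)=483 g(12,-2)=726 g(12,0)=704 g(12,2)=297
t=13: g(13,-13)=1 g(13,-11)=13 g(13,-9)=78 g(13,-7)=285 g(13,-5)=702 g(13,-3)=1209 g(13,-1)=1430 g(13,1)=1001
Paths never hitting 3: Σ_s g(13,s) = 4719
Paths hitting 3: 2^13 - 4719 = 3473
P = 3473/8192 = 3473/8192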